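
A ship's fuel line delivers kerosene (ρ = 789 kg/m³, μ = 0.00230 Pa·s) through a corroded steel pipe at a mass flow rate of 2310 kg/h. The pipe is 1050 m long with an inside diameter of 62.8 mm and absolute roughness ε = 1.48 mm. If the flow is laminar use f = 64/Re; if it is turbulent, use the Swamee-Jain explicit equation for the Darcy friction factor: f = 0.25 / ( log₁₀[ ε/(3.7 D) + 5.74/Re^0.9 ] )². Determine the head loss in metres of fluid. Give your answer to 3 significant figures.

ṁ = 2310 kg/h = 2310/3600 = 0.6417 kg/s.
A = πD²/4 = π(0.0628)²/4 = 0.003097 m²; mean velocity V = ṁ/(ρA) = 0.6417/(789 · 0.003097) = 0.2626 m/s.
Reynolds number Re = ρVD/μ = 789 · 0.2626 · 0.0628 / 0.0023 = 5656.
Re > 4000 → turbulent. Relative roughness ε/D = 0.00148/0.0628 = 0.0236. Swamee-Jain: f = 0.25/(log₁₀[0.0236/3.7 + 5.74/5656^0.9])² = 0.25/(log₁₀[0.00637 + 0.00241])² = 0.25/(-2.057)² = 0.0591.
Darcy-Weisbach: ΔP = f(L/D)(ρV²/2) = 0.0591·(1050/0.0628)·(789·0.2626²/2) = 0.0591·1.672e+04·27.2 = 2.687e+04 Pa.
Head loss h_f = ΔP/(ρg) = 2.687e+04/(789·9.81) = 3.47 m.

h_f ≈ 3.47 m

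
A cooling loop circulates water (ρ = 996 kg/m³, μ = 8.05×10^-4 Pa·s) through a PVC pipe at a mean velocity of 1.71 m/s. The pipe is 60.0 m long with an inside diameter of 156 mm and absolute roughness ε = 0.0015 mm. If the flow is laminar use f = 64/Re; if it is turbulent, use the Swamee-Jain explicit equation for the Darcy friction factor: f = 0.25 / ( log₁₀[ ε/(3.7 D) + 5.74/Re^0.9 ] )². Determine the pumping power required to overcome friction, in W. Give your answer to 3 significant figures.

P ≈ 261 W

Reynolds number Re = ρVD/μ = 996 · 1.71 · 0.156 / 0.000805 = 3.301e+05.
Re > 4000 → turbulent. Relative roughness ε/D = 1.5e-06/0.156 = 9.62e-06. Swamee-Jain: f = 0.25/(log₁₀[9.62e-06/3.7 + 5.74/3.301e+05^0.9])² = 0.25/(log₁₀[2.6e-06 + 6.2e-05])² = 0.25/(-4.19)² = 0.01424.
Darcy-Weisbach: ΔP = f(L/D)(ρV²/2) = 0.01424·(60/0.156)·(996·1.71²/2) = 0.01424·384.6·1456 = 7976 Pa.
Q = V·A = 1.71·0.01911 = 0.03268 m³/s.
Pumping power P = QΔP = 0.03268·7976 = 260.7 W = 261 W.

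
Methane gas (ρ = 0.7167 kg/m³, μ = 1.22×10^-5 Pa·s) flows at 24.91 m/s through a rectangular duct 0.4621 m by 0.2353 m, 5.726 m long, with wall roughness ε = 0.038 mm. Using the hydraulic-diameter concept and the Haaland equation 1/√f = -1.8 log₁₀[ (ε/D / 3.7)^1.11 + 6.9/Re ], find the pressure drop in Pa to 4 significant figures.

Hydraulic diameter D_h = 4A/P = 4·(0.4621·0.2353)/(2·(0.4621+0.2353)) = 0.4349/1.395 = 0.3118 m.
Re = ρVD_h/μ = 0.7167·24.91·0.3118/1.22e-05 = 4.563e+05.
ε/D_h = 3.8e-05/0.3118 = 0.000122; Haaland gives 1/√f = -1.8 log₁₀[1.06e-05+1.51e-05] = 8.262, so f = 0.01465.
ΔP = f(L/D_h)(ρV²/2) = 0.01465·5.726/0.3118·222.4 = 59.82 Pa.

ΔP ≈ 59.82 Pa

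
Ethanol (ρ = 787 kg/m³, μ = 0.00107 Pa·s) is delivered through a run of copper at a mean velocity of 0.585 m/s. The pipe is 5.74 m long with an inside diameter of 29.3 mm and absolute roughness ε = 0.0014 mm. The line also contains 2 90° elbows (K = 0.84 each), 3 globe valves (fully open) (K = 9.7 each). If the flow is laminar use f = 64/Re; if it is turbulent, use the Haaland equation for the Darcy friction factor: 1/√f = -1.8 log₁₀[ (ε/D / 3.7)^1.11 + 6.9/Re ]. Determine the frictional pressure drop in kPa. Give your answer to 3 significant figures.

ΔP ≈ 4.91 kPa

Reynolds number Re = ρVD/μ = 787 · 0.585 · 0.0293 / 0.00107 = 1.261e+04.
Re > 4000 → turbulent. Relative roughness ε/D = 1.4e-06/0.0293 = 4.78e-05. Haaland: 1/√f = -1.8 log₁₀[(4.78e-05/3.7)^1.11 + 6.9/1.261e+04] = -1.8 log₁₀[3.74e-06 + 0.000547] = 5.866, so f = 0.02906.
Total minor-loss coefficient ΣK = 2·0.84 + 3·9.7 = 30.8.
ΔP = [f·L/D + ΣK]·(ρV²/2) = [0.02906·5.74/0.0293 + 30.8]·(787·0.585²/2) = [5.694 + 30.8]·134.7 = 4912 Pa.
ΔP = 4912 Pa = 4.91 kPa.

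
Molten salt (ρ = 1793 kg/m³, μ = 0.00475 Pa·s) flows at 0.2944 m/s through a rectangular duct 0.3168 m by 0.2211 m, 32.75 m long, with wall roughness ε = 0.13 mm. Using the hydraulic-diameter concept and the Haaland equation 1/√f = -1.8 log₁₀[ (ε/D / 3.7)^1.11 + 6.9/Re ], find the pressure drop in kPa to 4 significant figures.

ΔP ≈ 0.2408 kPa

Hydraulic diameter D_h = 4A/P = 4·(0.3168·0.2211)/(2·(0.3168+0.2211)) = 0.2802/1.076 = 0.2604 m.
Re = ρVD_h/μ = 1793·0.2944·0.2604/0.00475 = 2.894e+04.
ε/D_h = 0.00013/0.2604 = 0.000499; Haaland gives 1/√f = -1.8 log₁₀[5.06e-05+0.000238] = 6.37, so f = 0.02464.
ΔP = f(L/D_h)(ρV²/2) = 0.02464·32.75/0.2604·77.7 = 240.8 Pa.
ΔP = 0.2408 kPa.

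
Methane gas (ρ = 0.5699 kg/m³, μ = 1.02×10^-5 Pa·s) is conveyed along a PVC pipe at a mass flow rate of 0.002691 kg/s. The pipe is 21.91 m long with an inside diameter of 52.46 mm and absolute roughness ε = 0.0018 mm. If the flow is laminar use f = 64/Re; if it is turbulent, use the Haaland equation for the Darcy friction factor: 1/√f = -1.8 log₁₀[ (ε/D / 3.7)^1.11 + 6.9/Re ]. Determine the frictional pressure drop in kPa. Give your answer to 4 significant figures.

A = πD²/4 = π(0.05246)²/4 = 0.002161 m²; mean velocity V = ṁ/(ρA) = 0.002691/(0.5699 · 0.002161) = 2.185 m/s.
Reynolds number Re = ρVD/μ = 0.5699 · 2.185 · 0.05246 / 1.02e-05 = 6403.
Re > 4000 → turbulent. Relative roughness ε/D = 1.8e-06/0.05246 = 3.43e-05. Haaland: 1/√f = -1.8 log₁₀[(3.43e-05/3.7)^1.11 + 6.9/6403] = -1.8 log₁₀[2.59e-06 + 0.00108] = 5.34, so f = 0.03507.
Darcy-Weisbach: ΔP = f(L/D)(ρV²/2) = 0.03507·(21.91/0.05246)·(0.5699·2.185²/2) = 0.03507·417.7·1.36 = 19.92 Pa.
ΔP = 19.92 Pa = 0.01992 kPa.

ΔP ≈ 0.01992 kPa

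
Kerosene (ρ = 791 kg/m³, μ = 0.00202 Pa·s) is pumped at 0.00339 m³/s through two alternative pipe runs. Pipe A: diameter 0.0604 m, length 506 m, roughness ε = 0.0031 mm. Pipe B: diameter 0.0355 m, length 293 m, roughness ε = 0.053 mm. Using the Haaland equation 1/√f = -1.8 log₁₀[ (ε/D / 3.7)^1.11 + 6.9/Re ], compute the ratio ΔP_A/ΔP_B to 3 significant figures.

Pipe A: V = Q/A = 0.00339/0.002865 = 1.183 m/s; Re = 2.798e+04; ε/D = 5.13e-05; Haaland → f = 0.0238; ΔP_A = f(L/D)(ρV²/2) = 1.104e+05 Pa.
Pipe B: V = Q/A = 0.00339/0.0009898 = 3.425 m/s; Re = 4.761e+04; ε/D = 0.00149; Haaland → f = 0.02519; ΔP_B = f(L/D)(ρV²/2) = 9.644e+05 Pa.
ΔP_A/ΔP_B = 1.104e+05/9.644e+05 = 0.114.

ΔP_A/ΔP_B ≈ 0.114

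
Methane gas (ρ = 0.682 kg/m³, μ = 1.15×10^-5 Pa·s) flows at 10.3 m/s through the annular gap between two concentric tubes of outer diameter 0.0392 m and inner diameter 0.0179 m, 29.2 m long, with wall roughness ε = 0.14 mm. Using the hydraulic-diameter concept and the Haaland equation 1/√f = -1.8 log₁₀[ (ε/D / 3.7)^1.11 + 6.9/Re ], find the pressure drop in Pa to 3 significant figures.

Hydraulic diameter D_h = 4A/P = D_o - D_i = 0.0392 - 0.0179 = 0.0213 m.
Re = ρVD_h/μ = 0.682·10.3·0.0213/1.15e-05 = 1.301e+04.
ε/D_h = 0.00014/0.0213 = 0.00657; Haaland gives 1/√f = -1.8 log₁₀[0.000885+0.00053] = 5.128, so f = 0.03802.
ΔP = f(L/D_h)(ρV²/2) = 0.03802·29.2/0.0213·36.18 = 1886 Pa.

ΔP ≈ 1890 Pa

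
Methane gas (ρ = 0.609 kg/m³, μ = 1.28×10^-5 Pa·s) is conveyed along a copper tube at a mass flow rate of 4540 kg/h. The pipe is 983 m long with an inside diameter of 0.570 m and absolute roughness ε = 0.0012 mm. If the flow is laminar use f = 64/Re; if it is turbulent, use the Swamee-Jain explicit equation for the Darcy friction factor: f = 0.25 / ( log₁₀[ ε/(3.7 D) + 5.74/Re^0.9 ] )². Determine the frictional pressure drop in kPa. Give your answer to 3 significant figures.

ṁ = 4540 kg/h = 4540/3600 = 1.261 kg/s.
A = πD²/4 = π(0.57)²/4 = 0.2552 m²; mean velocity V = ṁ/(ρA) = 1.261/(0.609 · 0.2552) = 8.115 m/s.
Reynolds number Re = ρVD/μ = 0.609 · 8.115 · 0.57 / 1.28e-05 = 2.201e+05.
Re > 4000 → turbulent. Relative roughness ε/D = 1.2e-06/0.57 = 2.11e-06. Swamee-Jain: f = 0.25/(log₁₀[2.11e-06/3.7 + 5.74/2.201e+05^0.9])² = 0.25/(log₁₀[5.69e-07 + 8.92e-05])² = 0.25/(-4.047)² = 0.01527.
Darcy-Weisbach: ΔP = f(L/D)(ρV²/2) = 0.01527·(983/0.57)·(0.609·8.115²/2) = 0.01527·1725·20.05 = 528 Pa.
ΔP = 528 Pa = 0.528 kPa.

ΔP ≈ 0.528 kPa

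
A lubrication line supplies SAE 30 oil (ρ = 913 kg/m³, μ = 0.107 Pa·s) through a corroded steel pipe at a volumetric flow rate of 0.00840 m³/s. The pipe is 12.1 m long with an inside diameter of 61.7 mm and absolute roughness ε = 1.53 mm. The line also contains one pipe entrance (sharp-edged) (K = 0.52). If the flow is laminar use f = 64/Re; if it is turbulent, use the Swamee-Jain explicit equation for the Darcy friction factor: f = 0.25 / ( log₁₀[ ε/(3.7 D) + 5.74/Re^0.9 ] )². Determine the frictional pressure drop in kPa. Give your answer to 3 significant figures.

ΔP ≈ 32.4 kPa

Cross-sectional area A = πD²/4 = π(0.0617)²/4 = 0.00299 m²; mean velocity V = Q/A = 0.0084/0.00299 = 2.809 m/s.
Reynolds number Re = ρVD/μ = 913 · 2.809 · 0.0617 / 0.107 = 1479.
Re < 2300 → laminar flow, so f = 64/Re = 64/1479 = 0.04327 (the turbulent correlation is not needed).
Total minor-loss coefficient ΣK = 1·0.52 = 0.52.
ΔP = [f·L/D + ΣK]·(ρV²/2) = [0.04327·12.1/0.0617 + 0.52]·(913·2.809²/2) = [8.486 + 0.52]·3603 = 3.245e+04 Pa.
ΔP = 3.245e+04 Pa = 32.4 kPa.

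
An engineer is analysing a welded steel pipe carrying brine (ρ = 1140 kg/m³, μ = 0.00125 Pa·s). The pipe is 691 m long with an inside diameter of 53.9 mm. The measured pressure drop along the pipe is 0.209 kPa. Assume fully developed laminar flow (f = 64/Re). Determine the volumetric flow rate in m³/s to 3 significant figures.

Q ≈ 5.01×10^-5 m³/s

For laminar flow, f = 64/Re with Re = ρVD/μ, so Darcy-Weisbach reduces to ΔP = 32μLV/D². Solving for V: V = ΔP·D²/(32μL) = 209·(0.0539)²/(32·0.00125·691) = 0.02197 m/s.
Check: Re = ρVD/μ = 1140·0.02197·0.0539/0.00125 = 1080 < 2300, so the laminar assumption holds.
Q = V·A = 0.02197·(π/4·0.0539²) = 5.012e-05 m³/s = 5.01×10^-5 m³/s.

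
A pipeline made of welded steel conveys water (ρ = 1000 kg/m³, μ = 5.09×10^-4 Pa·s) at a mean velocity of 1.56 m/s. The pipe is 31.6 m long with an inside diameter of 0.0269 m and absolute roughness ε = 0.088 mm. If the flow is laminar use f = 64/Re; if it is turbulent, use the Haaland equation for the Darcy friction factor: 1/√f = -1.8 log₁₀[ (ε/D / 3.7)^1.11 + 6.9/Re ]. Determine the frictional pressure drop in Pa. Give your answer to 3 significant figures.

Reynolds number Re = ρVD/μ = 1000 · 1.56 · 0.0269 / 0.000509 = 8.244e+04.
Re > 4000 → turbulent. Relative roughness ε/D = 8.8e-05/0.0269 = 0.00327. Haaland: 1/√f = -1.8 log₁₀[(0.00327/3.7)^1.11 + 6.9/8.244e+04] = -1.8 log₁₀[0.000408 + 8.37e-05] = 5.955, so f = 0.0282.
Darcy-Weisbach: ΔP = f(L/D)(ρV²/2) = 0.0282·(31.6/0.0269)·(1000·1.56²/2) = 0.0282·1175·1217 = 4.031e+04 Pa.

ΔP ≈ 40300 Pa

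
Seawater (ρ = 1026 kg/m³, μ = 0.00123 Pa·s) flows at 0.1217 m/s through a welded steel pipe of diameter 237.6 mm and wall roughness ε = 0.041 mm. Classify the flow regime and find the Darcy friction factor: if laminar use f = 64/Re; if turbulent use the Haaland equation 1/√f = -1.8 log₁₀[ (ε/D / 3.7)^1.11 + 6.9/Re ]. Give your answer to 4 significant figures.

f ≈ 0.02490

Re = ρVD/μ = 1026·0.1217·0.2376/0.00123 = 2.412e+04.
Re > 4000 → turbulent. ε/D = 4.1e-05/0.2376 = 0.000173; Haaland: 1/√f = -1.8 log₁₀[1.56e-05 + 0.000286] = 6.337, so f = 0.0249.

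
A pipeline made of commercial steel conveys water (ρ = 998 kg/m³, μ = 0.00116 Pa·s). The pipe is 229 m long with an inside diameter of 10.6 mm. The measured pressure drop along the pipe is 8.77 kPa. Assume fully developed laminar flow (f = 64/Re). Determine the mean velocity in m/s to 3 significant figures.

V ≈ 0.116 m/s

For laminar flow, f = 64/Re with Re = ρVD/μ, so Darcy-Weisbach reduces to ΔP = 32μLV/D². Solving for V: V = ΔP·D²/(32μL) = 8770·(0.0106)²/(32·0.00116·229) = 0.1159 m/s.
Check: Re = ρVD/μ = 998·0.1159·0.0106/0.00116 = 1057 < 2300, so the laminar assumption holds.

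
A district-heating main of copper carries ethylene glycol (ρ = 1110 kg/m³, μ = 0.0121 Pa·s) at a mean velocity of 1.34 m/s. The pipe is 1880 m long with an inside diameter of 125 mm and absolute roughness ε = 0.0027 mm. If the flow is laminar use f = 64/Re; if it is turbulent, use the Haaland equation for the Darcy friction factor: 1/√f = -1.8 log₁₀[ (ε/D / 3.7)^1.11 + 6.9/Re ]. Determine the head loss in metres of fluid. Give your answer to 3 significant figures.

Reynolds number Re = ρVD/μ = 1110 · 1.34 · 0.125 / 0.0121 = 1.537e+04.
Re > 4000 → turbulent. Relative roughness ε/D = 2.7e-06/0.125 = 2.16e-05. Haaland: 1/√f = -1.8 log₁₀[(2.16e-05/3.7)^1.11 + 6.9/1.537e+04] = -1.8 log₁₀[1.55e-06 + 0.000449] = 6.023, so f = 0.02756.
Darcy-Weisbach: ΔP = f(L/D)(ρV²/2) = 0.02756·(1880/0.125)·(1110·1.34²/2) = 0.02756·1.504e+04·996.6 = 4.131e+05 Pa.
Head loss h_f = ΔP/(ρg) = 4.131e+05/(1110·9.81) = 37.9 m.

h_f ≈ 37.9 m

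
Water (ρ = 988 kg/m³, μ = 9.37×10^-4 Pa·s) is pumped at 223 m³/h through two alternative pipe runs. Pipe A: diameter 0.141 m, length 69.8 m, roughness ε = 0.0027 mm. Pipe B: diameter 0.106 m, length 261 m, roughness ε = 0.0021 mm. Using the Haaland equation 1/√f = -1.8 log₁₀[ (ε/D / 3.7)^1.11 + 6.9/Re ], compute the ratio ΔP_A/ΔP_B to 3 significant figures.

ΔP_A/ΔP_B ≈ 0.0671

Pipe A: V = Q/A = 0.06194/0.01561 = 3.967 m/s; Re = 5.898e+05; ε/D = 1.91e-05; Haaland → f = 0.01294; ΔP_A = f(L/D)(ρV²/2) = 4.979e+04 Pa.
Pipe B: V = Q/A = 0.06194/0.008825 = 7.019 m/s; Re = 7.846e+05; ε/D = 1.98e-05; Haaland → f = 0.01239; ΔP_B = f(L/D)(ρV²/2) = 7.425e+05 Pa.
ΔP_A/ΔP_B = 4.979e+04/7.425e+05 = 0.0671.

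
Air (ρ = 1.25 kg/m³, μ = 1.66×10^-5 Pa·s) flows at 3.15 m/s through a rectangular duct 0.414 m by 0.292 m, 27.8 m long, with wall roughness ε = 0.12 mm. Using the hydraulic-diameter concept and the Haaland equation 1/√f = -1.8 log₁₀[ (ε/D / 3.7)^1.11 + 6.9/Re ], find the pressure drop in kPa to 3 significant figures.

Hydraulic diameter D_h = 4A/P = 4·(0.414·0.292)/(2·(0.414+0.292)) = 0.4836/1.412 = 0.3425 m.
Re = ρVD_h/μ = 1.25·3.15·0.3425/1.66e-05 = 8.123e+04.
ε/D_h = 0.00012/0.3425 = 0.00035; Haaland gives 1/√f = -1.8 log₁₀[3.42e-05+8.49e-05] = 7.063, so f = 0.02004.
ΔP = f(L/D_h)(ρV²/2) = 0.02004·27.8/0.3425·6.202 = 10.09 Pa.
ΔP = 0.0101 kPa.

ΔP ≈ 0.0101 kPa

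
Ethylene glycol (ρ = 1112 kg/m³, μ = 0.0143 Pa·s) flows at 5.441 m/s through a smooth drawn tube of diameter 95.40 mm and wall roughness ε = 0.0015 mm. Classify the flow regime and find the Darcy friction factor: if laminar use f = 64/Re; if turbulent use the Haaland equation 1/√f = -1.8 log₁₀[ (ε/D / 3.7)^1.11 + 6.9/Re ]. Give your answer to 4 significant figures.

Re = ρVD/μ = 1112·5.441·0.0954/0.0143 = 4.036e+04.
Re > 4000 → turbulent. ε/D = 1.5e-06/0.0954 = 1.57e-05; Haaland: 1/√f = -1.8 log₁₀[1.09e-06 + 0.000171] = 6.776, so f = 0.02178.

f ≈ 0.02178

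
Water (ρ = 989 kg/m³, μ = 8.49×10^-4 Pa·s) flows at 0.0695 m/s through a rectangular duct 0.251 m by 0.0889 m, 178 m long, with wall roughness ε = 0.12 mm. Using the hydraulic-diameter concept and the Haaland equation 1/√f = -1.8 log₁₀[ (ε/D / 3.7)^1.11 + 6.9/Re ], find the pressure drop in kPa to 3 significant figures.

ΔP ≈ 0.102 kPa

Hydraulic diameter D_h = 4A/P = 4·(0.251·0.0889)/(2·(0.251+0.0889)) = 0.08926/0.6798 = 0.1313 m.
Re = ρVD_h/μ = 989·0.0695·0.1313/0.000849 = 1.063e+04.
ε/D_h = 0.00012/0.1313 = 0.000914; Haaland gives 1/√f = -1.8 log₁₀[9.91e-05+0.000649] = 5.627, so f = 0.03158.
ΔP = f(L/D_h)(ρV²/2) = 0.03158·178/0.1313·2.389 = 102.3 Pa.
ΔP = 0.102 kPa.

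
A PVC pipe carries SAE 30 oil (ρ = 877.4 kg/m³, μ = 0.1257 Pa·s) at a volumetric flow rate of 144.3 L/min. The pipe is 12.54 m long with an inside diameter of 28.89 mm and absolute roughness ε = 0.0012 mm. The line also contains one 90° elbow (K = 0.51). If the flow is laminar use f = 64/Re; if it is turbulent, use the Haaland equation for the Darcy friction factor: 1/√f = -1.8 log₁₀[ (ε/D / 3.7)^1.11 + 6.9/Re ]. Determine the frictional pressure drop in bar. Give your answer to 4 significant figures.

ΔP ≈ 2.247 bar

Q = 144.3 L/min = 144.3/60000 = 0.002405 m³/s.
Cross-sectional area A = πD²/4 = π(0.02889)²/4 = 0.0006555 m²; mean velocity V = Q/A = 0.002405/0.0006555 = 3.669 m/s.
Reynolds number Re = ρVD/μ = 877.4 · 3.669 · 0.02889 / 0.126 = 739.8.
Re < 2300 → laminar flow, so f = 64/Re = 64/739.8 = 0.0865 (the turbulent correlation is not needed).
Total minor-loss coefficient ΣK = 1·0.51 = 0.51.
ΔP = [f·L/D + ΣK]·(ρV²/2) = [0.0865·12.54/0.02889 + 0.51]·(877.4·3.669²/2) = [37.55 + 0.51]·5905 = 2.247e+05 Pa.
ΔP = 2.247e+05 Pa = 2.247 bar.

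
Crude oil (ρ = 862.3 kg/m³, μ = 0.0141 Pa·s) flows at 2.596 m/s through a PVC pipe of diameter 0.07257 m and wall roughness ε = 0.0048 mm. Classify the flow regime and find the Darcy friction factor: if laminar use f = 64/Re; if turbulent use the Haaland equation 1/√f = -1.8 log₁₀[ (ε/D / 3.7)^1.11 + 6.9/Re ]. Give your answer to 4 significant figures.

f ≈ 0.02979

Re = ρVD/μ = 862.3·2.596·0.07257/0.0141 = 1.152e+04.
Re > 4000 → turbulent. ε/D = 4.8e-06/0.07257 = 6.61e-05; Haaland: 1/√f = -1.8 log₁₀[5.37e-06 + 0.000599] = 5.794, so f = 0.02979.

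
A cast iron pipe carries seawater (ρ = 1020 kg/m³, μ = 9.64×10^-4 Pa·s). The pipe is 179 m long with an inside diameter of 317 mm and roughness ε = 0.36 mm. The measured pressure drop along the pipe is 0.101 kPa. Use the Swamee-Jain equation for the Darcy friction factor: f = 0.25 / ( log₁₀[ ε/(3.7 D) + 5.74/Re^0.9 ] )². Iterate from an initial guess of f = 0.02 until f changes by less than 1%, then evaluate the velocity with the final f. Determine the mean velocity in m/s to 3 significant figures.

V ≈ 0.118 m/s

Rearranging Darcy-Weisbach: V = √(2·ΔP·D/(f·L·ρ)). With ε/D = 0.00036/0.317 = 0.00114, iterate starting from f = 0.02:
  f = 0.02 → V = √(2·101·0.317/(0.02·179·1020)) = 0.1324 m/s; Re = ρVD/μ = 4.442e+04; f → 0.02496
  f = 0.02496 → V = 0.1185 m/s; Re = 3.976e+04; f → 0.02534
  f = 0.02534 → V = 0.1176 m/s; Re = 3.946e+04; f → 0.02537
Converged (Δf/f < 1%). With the final f = 0.02537: V = √(2·101·0.317/(0.02537·179·1020)) = 0.1176 m/s.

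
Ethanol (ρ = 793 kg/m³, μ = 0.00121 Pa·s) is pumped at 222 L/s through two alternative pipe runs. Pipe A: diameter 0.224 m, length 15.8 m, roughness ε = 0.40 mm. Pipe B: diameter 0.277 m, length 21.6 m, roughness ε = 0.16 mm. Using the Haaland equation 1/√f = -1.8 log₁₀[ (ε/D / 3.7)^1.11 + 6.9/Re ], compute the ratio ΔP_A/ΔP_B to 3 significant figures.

Pipe A: V = Q/A = 0.222/0.03941 = 5.633 m/s; Re = 8.27e+05; ε/D = 0.00179; Haaland → f = 0.02299; ΔP_A = f(L/D)(ρV²/2) = 2.04e+04 Pa.
Pipe B: V = Q/A = 0.222/0.06026 = 3.684 m/s; Re = 6.688e+05; ε/D = 0.000578; Haaland → f = 0.01787; ΔP_B = f(L/D)(ρV²/2) = 7498 Pa.
ΔP_A/ΔP_B = 2.04e+04/7498 = 2.72.

ΔP_A/ΔP_B ≈ 2.72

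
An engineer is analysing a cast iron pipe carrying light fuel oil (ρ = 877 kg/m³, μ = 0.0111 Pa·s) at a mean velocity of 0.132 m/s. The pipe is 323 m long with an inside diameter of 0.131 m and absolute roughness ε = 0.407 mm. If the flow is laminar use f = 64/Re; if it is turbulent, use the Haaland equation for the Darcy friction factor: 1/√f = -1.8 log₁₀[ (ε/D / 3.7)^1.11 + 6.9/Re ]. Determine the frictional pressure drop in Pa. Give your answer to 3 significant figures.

Reynolds number Re = ρVD/μ = 877 · 0.132 · 0.131 / 0.0111 = 1366.
Re < 2300 → laminar flow, so f = 64/Re = 64/1366 = 0.04684 (the turbulent correlation is not needed).
Darcy-Weisbach: ΔP = f(L/D)(ρV²/2) = 0.04684·(323/0.131)·(877·0.132²/2) = 0.04684·2466·7.64 = 882.5 Pa.

ΔP ≈ 882 Pa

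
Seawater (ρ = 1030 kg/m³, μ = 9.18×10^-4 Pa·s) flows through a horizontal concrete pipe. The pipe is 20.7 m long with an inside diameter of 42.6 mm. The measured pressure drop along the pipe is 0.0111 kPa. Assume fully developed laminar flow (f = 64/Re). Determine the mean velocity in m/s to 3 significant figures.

For laminar flow, f = 64/Re with Re = ρVD/μ, so Darcy-Weisbach reduces to ΔP = 32μLV/D². Solving for V: V = ΔP·D²/(32μL) = 11.1·(0.0426)²/(32·0.000918·20.7) = 0.03313 m/s.
Check: Re = ρVD/μ = 1030·0.03313·0.0426/0.000918 = 1583 < 2300, so the laminar assumption holds.

V ≈ 0.0331 m/s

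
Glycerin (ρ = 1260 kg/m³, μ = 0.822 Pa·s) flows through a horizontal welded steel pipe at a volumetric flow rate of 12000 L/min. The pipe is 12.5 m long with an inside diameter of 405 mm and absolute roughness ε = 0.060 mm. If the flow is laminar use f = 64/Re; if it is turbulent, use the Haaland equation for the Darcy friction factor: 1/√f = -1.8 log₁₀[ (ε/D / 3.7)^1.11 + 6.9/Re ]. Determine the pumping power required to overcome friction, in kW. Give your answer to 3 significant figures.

Q = 12000 L/min = 12000/60000 = 0.2 m³/s.
Cross-sectional area A = πD²/4 = π(0.405)²/4 = 0.1288 m²; mean velocity V = Q/A = 0.2/0.1288 = 1.552 m/s.
Reynolds number Re = ρVD/μ = 1260 · 1.552 · 0.405 / 0.822 = 963.8.
Re < 2300 → laminar flow, so f = 64/Re = 64/963.8 = 0.0664 (the turbulent correlation is not needed).
Darcy-Weisbach: ΔP = f(L/D)(ρV²/2) = 0.0664·(12.5/0.405)·(1260·1.552²/2) = 0.0664·30.86·1518 = 3112 Pa.
Pumping power P = QΔP = 0.2·3112 = 622.4 W = 0.622 kW.

P ≈ 0.622 kW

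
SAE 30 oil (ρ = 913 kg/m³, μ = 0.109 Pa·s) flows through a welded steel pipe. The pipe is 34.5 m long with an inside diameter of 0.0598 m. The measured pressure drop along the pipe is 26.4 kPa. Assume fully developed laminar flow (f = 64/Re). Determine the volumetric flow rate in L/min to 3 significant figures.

For laminar flow, f = 64/Re with Re = ρVD/μ, so Darcy-Weisbach reduces to ΔP = 32μLV/D². Solving for V: V = ΔP·D²/(32μL) = 2.64e+04·(0.0598)²/(32·0.109·34.5) = 0.7845 m/s.
Check: Re = ρVD/μ = 913·0.7845·0.0598/0.109 = 393 < 2300, so the laminar assumption holds.
Q = V·A = 0.7845·(π/4·0.0598²) = 0.002203 m³/s = 132 L/min.

Q ≈ 132 L/min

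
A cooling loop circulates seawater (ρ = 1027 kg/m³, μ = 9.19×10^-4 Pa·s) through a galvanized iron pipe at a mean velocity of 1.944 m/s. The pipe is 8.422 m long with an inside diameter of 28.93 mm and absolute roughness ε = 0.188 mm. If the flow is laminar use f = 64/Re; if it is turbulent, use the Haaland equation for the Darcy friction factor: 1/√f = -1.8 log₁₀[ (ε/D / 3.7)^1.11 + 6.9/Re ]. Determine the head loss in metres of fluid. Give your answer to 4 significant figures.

h_f ≈ 1.914 m

Reynolds number Re = ρVD/μ = 1027 · 1.944 · 0.02893 / 0.000919 = 6.285e+04.
Re > 4000 → turbulent. Relative roughness ε/D = 0.000188/0.02893 = 0.0065. Haaland: 1/√f = -1.8 log₁₀[(0.0065/3.7)^1.11 + 6.9/6.285e+04] = -1.8 log₁₀[0.000874 + 0.00011] = 5.413, so f = 0.03413.
Darcy-Weisbach: ΔP = f(L/D)(ρV²/2) = 0.03413·(8.422/0.02893)·(1027·1.944²/2) = 0.03413·291.1·1941 = 1.928e+04 Pa.
Head loss h_f = ΔP/(ρg) = 1.928e+04/(1027·9.81) = 1.914 m.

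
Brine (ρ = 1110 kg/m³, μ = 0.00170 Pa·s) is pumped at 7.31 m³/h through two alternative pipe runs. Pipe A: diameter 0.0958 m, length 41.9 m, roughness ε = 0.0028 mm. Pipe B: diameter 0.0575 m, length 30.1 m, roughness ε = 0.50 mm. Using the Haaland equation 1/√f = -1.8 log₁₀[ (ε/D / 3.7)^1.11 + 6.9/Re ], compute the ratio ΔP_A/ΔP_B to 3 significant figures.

ΔP_A/ΔP_B ≈ 0.0755

Pipe A: V = Q/A = 0.002031/0.007208 = 0.2817 m/s; Re = 1.762e+04; ε/D = 2.92e-05; Haaland → f = 0.02662; ΔP_A = f(L/D)(ρV²/2) = 512.9 Pa.
Pipe B: V = Q/A = 0.002031/0.002597 = 0.782 m/s; Re = 2.936e+04; ε/D = 0.0087; Haaland → f = 0.03824; ΔP_B = f(L/D)(ρV²/2) = 6794 Pa.
ΔP_A/ΔP_B = 512.9/6794 = 0.0755.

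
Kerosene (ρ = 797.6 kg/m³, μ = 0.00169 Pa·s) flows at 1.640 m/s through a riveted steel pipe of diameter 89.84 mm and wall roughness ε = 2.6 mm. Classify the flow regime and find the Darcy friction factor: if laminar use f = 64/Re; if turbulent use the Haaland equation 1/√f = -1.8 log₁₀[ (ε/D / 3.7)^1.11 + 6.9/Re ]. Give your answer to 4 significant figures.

Re = ρVD/μ = 797.6·1.64·0.08984/0.00169 = 6.954e+04.
Re > 4000 → turbulent. ε/D = 0.0026/0.08984 = 0.0289; Haaland: 1/√f = -1.8 log₁₀[0.00459 + 9.92e-05] = 4.192, so f = 0.05689.

f ≈ 0.05689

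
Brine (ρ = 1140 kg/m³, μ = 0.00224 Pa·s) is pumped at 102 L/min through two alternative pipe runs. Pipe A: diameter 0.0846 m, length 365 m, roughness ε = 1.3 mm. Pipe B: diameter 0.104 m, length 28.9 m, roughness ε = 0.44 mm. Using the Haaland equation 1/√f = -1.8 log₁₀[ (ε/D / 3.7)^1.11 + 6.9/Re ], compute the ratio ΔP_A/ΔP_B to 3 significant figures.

Pipe A: V = Q/A = 0.0017/0.005621 = 0.3024 m/s; Re = 1.302e+04; ε/D = 0.0154; Haaland → f = 0.04737; ΔP_A = f(L/D)(ρV²/2) = 1.065e+04 Pa.
Pipe B: V = Q/A = 0.0017/0.008495 = 0.2001 m/s; Re = 1.059e+04; ε/D = 0.00423; Haaland → f = 0.03613; ΔP_B = f(L/D)(ρV²/2) = 229.2 Pa.
ΔP_A/ΔP_B = 1.065e+04/229.2 = 46.5.

ΔP_A/ΔP_B ≈ 46.5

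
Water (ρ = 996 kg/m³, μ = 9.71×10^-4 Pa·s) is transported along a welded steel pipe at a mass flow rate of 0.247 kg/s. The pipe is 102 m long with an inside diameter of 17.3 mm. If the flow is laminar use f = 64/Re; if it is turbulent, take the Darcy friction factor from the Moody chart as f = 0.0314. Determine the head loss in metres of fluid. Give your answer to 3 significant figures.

h_f ≈ 10.5 m

A = πD²/4 = π(0.0173)²/4 = 0.0002351 m²; mean velocity V = ṁ/(ρA) = 0.247/(996 · 0.0002351) = 1.055 m/s.
Reynolds number Re = ρVD/μ = 996 · 1.055 · 0.0173 / 0.000971 = 1.872e+04.
Re > 4000 → turbulent; use the Moody-chart value f = 0.0314.
Darcy-Weisbach: ΔP = f(L/D)(ρV²/2) = 0.0314·(102/0.0173)·(996·1.055²/2) = 0.0314·5896·554.3 = 1.026e+05 Pa.
Head loss h_f = ΔP/(ρg) = 1.026e+05/(996·9.81) = 10.5 m.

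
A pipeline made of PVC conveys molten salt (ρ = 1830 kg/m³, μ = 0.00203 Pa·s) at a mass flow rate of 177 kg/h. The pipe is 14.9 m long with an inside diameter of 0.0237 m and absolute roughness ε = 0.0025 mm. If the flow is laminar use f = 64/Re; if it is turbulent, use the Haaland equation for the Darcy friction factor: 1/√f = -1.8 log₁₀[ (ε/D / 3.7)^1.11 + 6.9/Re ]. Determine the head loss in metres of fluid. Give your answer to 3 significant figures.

ṁ = 177 kg/h = 177/3600 = 0.04917 kg/s.
A = πD²/4 = π(0.0237)²/4 = 0.0004412 m²; mean velocity V = ṁ/(ρA) = 0.04917/(1830 · 0.0004412) = 0.0609 m/s.
Reynolds number Re = ρVD/μ = 1830 · 0.0609 · 0.0237 / 0.00203 = 1301.
Re < 2300 → laminar flow, so f = 64/Re = 64/1301 = 0.04919 (the turbulent correlation is not needed).
Darcy-Weisbach: ΔP = f(L/D)(ρV²/2) = 0.04919·(14.9/0.0237)·(1830·0.0609²/2) = 0.04919·628.7·3.394 = 104.9 Pa.
Head loss h_f = ΔP/(ρg) = 104.9/(1830·9.81) = 0.00585 m.

h_f ≈ 0.00585 m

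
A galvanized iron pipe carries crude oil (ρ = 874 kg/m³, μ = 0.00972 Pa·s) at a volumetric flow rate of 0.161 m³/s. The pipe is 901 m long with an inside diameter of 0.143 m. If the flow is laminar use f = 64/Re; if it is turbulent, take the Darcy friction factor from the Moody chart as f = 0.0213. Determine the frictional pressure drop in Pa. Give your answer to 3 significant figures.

ΔP ≈ 5.89×10^6 Pa

Cross-sectional area A = πD²/4 = π(0.143)²/4 = 0.01606 m²; mean velocity V = Q/A = 0.161/0.01606 = 10.02 m/s.
Reynolds number Re = ρVD/μ = 874 · 10.02 · 0.143 / 0.00972 = 1.289e+05.
Re > 4000 → turbulent; use the Moody-chart value f = 0.0213.
Darcy-Weisbach: ΔP = f(L/D)(ρV²/2) = 0.0213·(901/0.143)·(874·10.02²/2) = 0.0213·6301·4.391e+04 = 5.894e+06 Pa.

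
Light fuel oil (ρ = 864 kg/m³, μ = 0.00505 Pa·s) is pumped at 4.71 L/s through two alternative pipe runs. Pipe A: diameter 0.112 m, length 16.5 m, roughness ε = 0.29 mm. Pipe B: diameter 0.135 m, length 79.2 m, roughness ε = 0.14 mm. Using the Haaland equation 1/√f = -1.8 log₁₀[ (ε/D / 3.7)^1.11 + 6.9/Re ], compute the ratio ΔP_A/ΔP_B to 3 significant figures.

Pipe A: V = Q/A = 0.00471/0.009852 = 0.4781 m/s; Re = 9161; ε/D = 0.00259; Haaland → f = 0.03496; ΔP_A = f(L/D)(ρV²/2) = 508.5 Pa.
Pipe B: V = Q/A = 0.00471/0.01431 = 0.3291 m/s; Re = 7600; ε/D = 0.00104; Haaland → f = 0.03451; ΔP_B = f(L/D)(ρV²/2) = 947 Pa.
ΔP_A/ΔP_B = 508.5/947 = 0.537.

ΔP_A/ΔP_B ≈ 0.537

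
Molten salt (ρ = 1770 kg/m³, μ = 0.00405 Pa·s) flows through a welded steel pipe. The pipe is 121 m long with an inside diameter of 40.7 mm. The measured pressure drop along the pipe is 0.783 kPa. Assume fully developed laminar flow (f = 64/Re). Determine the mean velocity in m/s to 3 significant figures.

For laminar flow, f = 64/Re with Re = ρVD/μ, so Darcy-Weisbach reduces to ΔP = 32μLV/D². Solving for V: V = ΔP·D²/(32μL) = 783·(0.0407)²/(32·0.00405·121) = 0.08271 m/s.
Check: Re = ρVD/μ = 1770·0.08271·0.0407/0.00405 = 1471 < 2300, so the laminar assumption holds.

V ≈ 0.0827 m/s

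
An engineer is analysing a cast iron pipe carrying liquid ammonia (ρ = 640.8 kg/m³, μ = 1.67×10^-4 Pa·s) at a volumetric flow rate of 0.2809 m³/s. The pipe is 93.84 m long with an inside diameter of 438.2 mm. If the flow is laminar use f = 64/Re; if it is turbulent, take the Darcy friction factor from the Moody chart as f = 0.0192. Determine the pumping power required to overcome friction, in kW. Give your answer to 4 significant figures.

Cross-sectional area A = πD²/4 = π(0.4382)²/4 = 0.1508 m²; mean velocity V = Q/A = 0.2809/0.1508 = 1.863 m/s.
Reynolds number Re = ρVD/μ = 640.8 · 1.863 · 0.4382 / 0.000167 = 3.132e+06.
Re > 4000 → turbulent; use the Moody-chart value f = 0.0192.
Darcy-Weisbach: ΔP = f(L/D)(ρV²/2) = 0.0192·(93.84/0.4382)·(640.8·1.863²/2) = 0.0192·214.1·1112 = 4570 Pa.
Pumping power P = QΔP = 0.2809·4570 = 1283.8 W = 1.284 kW.

P ≈ 1.284 kW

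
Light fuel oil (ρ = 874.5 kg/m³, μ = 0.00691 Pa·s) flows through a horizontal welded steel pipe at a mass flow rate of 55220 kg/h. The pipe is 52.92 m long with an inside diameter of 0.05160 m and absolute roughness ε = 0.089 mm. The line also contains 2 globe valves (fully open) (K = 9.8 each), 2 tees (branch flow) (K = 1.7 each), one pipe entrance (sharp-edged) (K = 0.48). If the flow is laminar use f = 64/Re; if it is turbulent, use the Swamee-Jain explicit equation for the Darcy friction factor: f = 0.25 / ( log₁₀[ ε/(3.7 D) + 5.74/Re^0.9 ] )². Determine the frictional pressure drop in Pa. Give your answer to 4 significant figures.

ṁ = 55220 kg/h = 55220/3600 = 15.34 kg/s.
A = πD²/4 = π(0.0516)²/4 = 0.002091 m²; mean velocity V = ṁ/(ρA) = 15.34/(874.5 · 0.002091) = 8.388 m/s.
Reynolds number Re = ρVD/μ = 874.5 · 8.388 · 0.0516 / 0.00691 = 5.477e+04.
Re > 4000 → turbulent. Relative roughness ε/D = 8.9e-05/0.0516 = 0.00172. Swamee-Jain: f = 0.25/(log₁₀[0.00172/3.7 + 5.74/5.477e+04^0.9])² = 0.25/(log₁₀[0.000466 + 0.000312])² = 0.25/(-3.109)² = 0.02587.
Total minor-loss coefficient ΣK = 2·9.8 + 2·1.7 + 1·0.48 = 23.5.
ΔP = [f·L/D + ΣK]·(ρV²/2) = [0.02587·52.92/0.0516 + 23.5]·(874.5·8.388²/2) = [26.53 + 23.5]·3.076e+04 = 1.538e+06 Pa.

ΔP ≈ 1538000 Pa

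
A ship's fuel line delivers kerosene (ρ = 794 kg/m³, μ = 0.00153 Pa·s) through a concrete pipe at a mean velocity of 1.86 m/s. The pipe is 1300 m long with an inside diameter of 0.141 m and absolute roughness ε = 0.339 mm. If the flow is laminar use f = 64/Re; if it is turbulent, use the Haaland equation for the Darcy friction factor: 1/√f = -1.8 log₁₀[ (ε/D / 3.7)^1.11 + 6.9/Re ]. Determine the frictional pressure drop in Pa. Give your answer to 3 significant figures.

Reynolds number Re = ρVD/μ = 794 · 1.86 · 0.141 / 0.00153 = 1.361e+05.
Re > 4000 → turbulent. Relative roughness ε/D = 0.000339/0.141 = 0.0024. Haaland: 1/√f = -1.8 log₁₀[(0.0024/3.7)^1.11 + 6.9/1.361e+05] = -1.8 log₁₀[0.00029 + 5.07e-05] = 6.242, so f = 0.02567.
Darcy-Weisbach: ΔP = f(L/D)(ρV²/2) = 0.02567·(1300/0.141)·(794·1.86²/2) = 0.02567·9220·1373 = 3.25e+05 Pa.

ΔP ≈ 325000 Pa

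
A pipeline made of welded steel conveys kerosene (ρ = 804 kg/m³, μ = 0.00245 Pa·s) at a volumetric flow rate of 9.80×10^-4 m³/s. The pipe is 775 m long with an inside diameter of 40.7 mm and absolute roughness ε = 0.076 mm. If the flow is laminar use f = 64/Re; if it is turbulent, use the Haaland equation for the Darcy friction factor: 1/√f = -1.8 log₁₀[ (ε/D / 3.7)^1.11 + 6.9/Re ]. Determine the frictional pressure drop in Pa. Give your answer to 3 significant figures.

ΔP ≈ 145000 Pa

Cross-sectional area A = πD²/4 = π(0.0407)²/4 = 0.001301 m²; mean velocity V = Q/A = 0.00098/0.001301 = 0.7533 m/s.
Reynolds number Re = ρVD/μ = 804 · 0.7533 · 0.0407 / 0.00245 = 1.006e+04.
Re > 4000 → turbulent. Relative roughness ε/D = 7.6e-05/0.0407 = 0.00187. Haaland: 1/√f = -1.8 log₁₀[(0.00187/3.7)^1.11 + 6.9/1.006e+04] = -1.8 log₁₀[0.000219 + 0.000686] = 5.478, so f = 0.03332.
Darcy-Weisbach: ΔP = f(L/D)(ρV²/2) = 0.03332·(775/0.0407)·(804·0.7533²/2) = 0.03332·1.904e+04·228.1 = 1.447e+05 Pa.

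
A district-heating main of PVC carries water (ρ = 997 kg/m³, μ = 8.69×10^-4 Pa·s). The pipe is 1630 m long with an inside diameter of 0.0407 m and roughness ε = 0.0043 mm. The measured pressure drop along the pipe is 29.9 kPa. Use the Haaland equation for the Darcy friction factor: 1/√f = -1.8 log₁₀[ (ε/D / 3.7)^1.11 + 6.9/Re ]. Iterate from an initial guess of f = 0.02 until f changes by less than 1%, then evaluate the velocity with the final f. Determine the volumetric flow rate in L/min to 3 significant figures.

Q ≈ 17.2 L/min

Rearranging Darcy-Weisbach: V = √(2·ΔP·D/(f·L·ρ)). With ε/D = 4.3e-06/0.0407 = 0.000106, iterate starting from f = 0.02:
  f = 0.02 → V = √(2·2.99e+04·0.0407/(0.02·1630·997)) = 0.2736 m/s; Re = ρVD/μ = 1.278e+04; f → 0.02903
  f = 0.02903 → V = 0.2271 m/s; Re = 1.061e+04; f → 0.03051
  f = 0.03051 → V = 0.2216 m/s; Re = 1.035e+04; f → 0.03071
Converged (Δf/f < 1%). With the final f = 0.03071: V = √(2·2.99e+04·0.0407/(0.03071·1630·997)) = 0.2208 m/s.
Q = V·A = 0.2208·(π/4·0.0407²) = 0.0002873 m³/s = 17.2 L/min.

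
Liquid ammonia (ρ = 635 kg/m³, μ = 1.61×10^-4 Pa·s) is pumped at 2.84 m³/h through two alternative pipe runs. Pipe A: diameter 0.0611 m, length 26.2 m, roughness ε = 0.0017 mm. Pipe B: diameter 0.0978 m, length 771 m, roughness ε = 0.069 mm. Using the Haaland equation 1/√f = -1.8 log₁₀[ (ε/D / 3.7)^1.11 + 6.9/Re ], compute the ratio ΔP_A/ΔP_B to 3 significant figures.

Pipe A: V = Q/A = 0.0007889/0.002932 = 0.2691 m/s; Re = 6.484e+04; ε/D = 2.78e-05; Haaland → f = 0.01964; ΔP_A = f(L/D)(ρV²/2) = 193.5 Pa.
Pipe B: V = Q/A = 0.0007889/0.007512 = 0.105 m/s; Re = 4.051e+04; ε/D = 0.000706; Haaland → f = 0.02366; ΔP_B = f(L/D)(ρV²/2) = 653.2 Pa.
ΔP_A/ΔP_B = 193.5/653.2 = 0.296.

ΔP_A/ΔP_B ≈ 0.296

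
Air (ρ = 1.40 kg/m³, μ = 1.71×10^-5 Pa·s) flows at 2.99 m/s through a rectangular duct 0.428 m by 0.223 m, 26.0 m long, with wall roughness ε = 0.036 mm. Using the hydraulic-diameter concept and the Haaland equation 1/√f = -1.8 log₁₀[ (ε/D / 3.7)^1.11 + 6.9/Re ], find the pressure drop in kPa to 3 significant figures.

ΔP ≈ 0.0109 kPa

Hydraulic diameter D_h = 4A/P = 4·(0.428·0.223)/(2·(0.428+0.223)) = 0.3818/1.302 = 0.2932 m.
Re = ρVD_h/μ = 1.4·2.99·0.2932/1.71e-05 = 7.178e+04.
ε/D_h = 3.6e-05/0.2932 = 0.000123; Haaland gives 1/√f = -1.8 log₁₀[1.07e-05+9.61e-05] = 7.149, so f = 0.01957.
ΔP = f(L/D_h)(ρV²/2) = 0.01957·26/0.2932·6.258 = 10.86 Pa.
ΔP = 0.0109 kPa.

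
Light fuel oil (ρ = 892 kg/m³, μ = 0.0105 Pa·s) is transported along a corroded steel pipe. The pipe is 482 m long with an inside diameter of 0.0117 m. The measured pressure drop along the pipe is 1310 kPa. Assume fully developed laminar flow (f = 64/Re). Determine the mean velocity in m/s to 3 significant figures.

For laminar flow, f = 64/Re with Re = ρVD/μ, so Darcy-Weisbach reduces to ΔP = 32μLV/D². Solving for V: V = ΔP·D²/(32μL) = 1.31e+06·(0.0117)²/(32·0.0105·482) = 1.107 m/s.
Check: Re = ρVD/μ = 892·1.107·0.0117/0.0105 = 1101 < 2300, so the laminar assumption holds.

V ≈ 1.11 m/s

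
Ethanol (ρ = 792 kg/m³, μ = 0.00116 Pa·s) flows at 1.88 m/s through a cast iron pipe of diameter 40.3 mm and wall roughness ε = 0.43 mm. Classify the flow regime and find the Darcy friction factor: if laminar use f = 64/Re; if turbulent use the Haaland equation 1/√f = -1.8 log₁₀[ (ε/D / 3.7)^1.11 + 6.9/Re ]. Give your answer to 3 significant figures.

Re = ρVD/μ = 792·1.88·0.0403/0.00116 = 5.173e+04.
Re > 4000 → turbulent. ε/D = 0.00043/0.0403 = 0.0107; Haaland: 1/√f = -1.8 log₁₀[0.00152 + 0.000133] = 5.009, so f = 0.03986.

f ≈ 0.0399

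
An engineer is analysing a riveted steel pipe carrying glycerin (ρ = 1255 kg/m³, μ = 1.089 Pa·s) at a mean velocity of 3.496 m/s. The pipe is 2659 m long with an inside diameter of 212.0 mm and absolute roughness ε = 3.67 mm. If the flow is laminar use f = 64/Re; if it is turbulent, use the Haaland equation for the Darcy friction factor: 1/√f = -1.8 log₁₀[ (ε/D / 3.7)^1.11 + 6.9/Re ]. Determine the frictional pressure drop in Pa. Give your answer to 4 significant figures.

Reynolds number Re = ρVD/μ = 1255 · 3.496 · 0.212 / 1.09 = 854.1.
Re < 2300 → laminar flow, so f = 64/Re = 64/854.1 = 0.07493 (the turbulent correlation is not needed).
Darcy-Weisbach: ΔP = f(L/D)(ρV²/2) = 0.07493·(2659/0.212)·(1255·3.496²/2) = 0.07493·1.254e+04·7669 = 7.208e+06 Pa.

ΔP ≈ 7208000 Pa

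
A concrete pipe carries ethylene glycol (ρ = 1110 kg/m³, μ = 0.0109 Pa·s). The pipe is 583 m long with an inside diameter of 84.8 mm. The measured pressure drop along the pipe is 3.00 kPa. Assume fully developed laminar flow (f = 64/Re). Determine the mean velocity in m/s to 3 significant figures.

For laminar flow, f = 64/Re with Re = ρVD/μ, so Darcy-Weisbach reduces to ΔP = 32μLV/D². Solving for V: V = ΔP·D²/(32μL) = 3000·(0.0848)²/(32·0.0109·583) = 0.1061 m/s.
Check: Re = ρVD/μ = 1110·0.1061·0.0848/0.0109 = 916.1 < 2300, so the laminar assumption holds.

V ≈ 0.106 m/s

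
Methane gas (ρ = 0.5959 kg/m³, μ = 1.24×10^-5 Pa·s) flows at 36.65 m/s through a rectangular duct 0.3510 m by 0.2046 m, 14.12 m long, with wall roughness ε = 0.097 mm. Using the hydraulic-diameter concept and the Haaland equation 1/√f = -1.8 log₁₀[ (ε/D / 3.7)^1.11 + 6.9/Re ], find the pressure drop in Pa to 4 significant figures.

ΔP ≈ 367.7 Pa

Hydraulic diameter D_h = 4A/P = 4·(0.351·0.2046)/(2·(0.351+0.2046)) = 0.2873/1.111 = 0.2585 m.
Re = ρVD_h/μ = 0.5959·36.65·0.2585/1.24e-05 = 4.553e+05.
ε/D_h = 9.7e-05/0.2585 = 0.000375; Haaland gives 1/√f = -1.8 log₁₀[3.69e-05+1.52e-05] = 7.711, so f = 0.01682.
ΔP = f(L/D_h)(ρV²/2) = 0.01682·14.12/0.2585·400.2 = 367.7 Pa.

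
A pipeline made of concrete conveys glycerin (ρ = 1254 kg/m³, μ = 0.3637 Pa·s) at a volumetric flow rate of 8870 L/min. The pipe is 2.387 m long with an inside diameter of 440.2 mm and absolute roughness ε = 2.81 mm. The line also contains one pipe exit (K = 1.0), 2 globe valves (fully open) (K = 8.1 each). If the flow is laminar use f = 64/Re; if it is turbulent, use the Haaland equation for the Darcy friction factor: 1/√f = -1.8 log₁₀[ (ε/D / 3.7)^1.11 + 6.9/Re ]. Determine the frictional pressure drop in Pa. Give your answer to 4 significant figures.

Q = 8870 L/min = 8870/60000 = 0.1478 m³/s.
Cross-sectional area A = πD²/4 = π(0.4402)²/4 = 0.1522 m²; mean velocity V = Q/A = 0.1478/0.1522 = 0.9714 m/s.
Reynolds number Re = ρVD/μ = 1254 · 0.9714 · 0.4402 / 0.364 = 1474.
Re < 2300 → laminar flow, so f = 64/Re = 64/1474 = 0.04341 (the turbulent correlation is not needed).
Total minor-loss coefficient ΣK = 1·1 + 2·8.1 = 17.2.
ΔP = [f·L/D + ΣK]·(ρV²/2) = [0.04341·2.387/0.4402 + 17.2]·(1254·0.9714²/2) = [0.2354 + 17.2]·591.6 = 1.031e+04 Pa.

ΔP ≈ 10310 Pa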